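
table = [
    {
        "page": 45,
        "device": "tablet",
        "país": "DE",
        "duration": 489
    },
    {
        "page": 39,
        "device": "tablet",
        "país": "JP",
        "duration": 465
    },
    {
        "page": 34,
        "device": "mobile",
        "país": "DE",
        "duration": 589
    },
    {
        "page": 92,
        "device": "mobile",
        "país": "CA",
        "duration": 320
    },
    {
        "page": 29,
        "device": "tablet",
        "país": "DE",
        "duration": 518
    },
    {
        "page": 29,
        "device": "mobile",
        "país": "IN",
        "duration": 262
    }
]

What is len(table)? 6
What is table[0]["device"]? "tablet"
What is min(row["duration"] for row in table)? 262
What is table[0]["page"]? 45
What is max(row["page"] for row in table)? 92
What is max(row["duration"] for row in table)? 589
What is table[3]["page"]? 92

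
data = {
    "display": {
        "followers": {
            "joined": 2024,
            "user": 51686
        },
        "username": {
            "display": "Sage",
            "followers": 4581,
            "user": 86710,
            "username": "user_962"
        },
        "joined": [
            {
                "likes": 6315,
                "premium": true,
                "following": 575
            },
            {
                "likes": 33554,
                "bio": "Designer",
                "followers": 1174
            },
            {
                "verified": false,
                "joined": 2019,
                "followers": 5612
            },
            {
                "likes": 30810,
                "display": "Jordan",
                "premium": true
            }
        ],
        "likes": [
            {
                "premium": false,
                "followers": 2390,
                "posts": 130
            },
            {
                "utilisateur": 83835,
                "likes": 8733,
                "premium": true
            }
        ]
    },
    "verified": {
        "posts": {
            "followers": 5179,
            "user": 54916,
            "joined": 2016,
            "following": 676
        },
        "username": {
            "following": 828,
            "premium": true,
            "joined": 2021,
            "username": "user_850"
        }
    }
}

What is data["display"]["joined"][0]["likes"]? 6315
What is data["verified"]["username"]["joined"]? 2021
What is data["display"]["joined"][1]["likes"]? 33554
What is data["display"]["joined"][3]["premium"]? True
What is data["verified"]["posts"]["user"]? 54916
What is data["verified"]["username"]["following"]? 828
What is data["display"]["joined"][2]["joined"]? 2019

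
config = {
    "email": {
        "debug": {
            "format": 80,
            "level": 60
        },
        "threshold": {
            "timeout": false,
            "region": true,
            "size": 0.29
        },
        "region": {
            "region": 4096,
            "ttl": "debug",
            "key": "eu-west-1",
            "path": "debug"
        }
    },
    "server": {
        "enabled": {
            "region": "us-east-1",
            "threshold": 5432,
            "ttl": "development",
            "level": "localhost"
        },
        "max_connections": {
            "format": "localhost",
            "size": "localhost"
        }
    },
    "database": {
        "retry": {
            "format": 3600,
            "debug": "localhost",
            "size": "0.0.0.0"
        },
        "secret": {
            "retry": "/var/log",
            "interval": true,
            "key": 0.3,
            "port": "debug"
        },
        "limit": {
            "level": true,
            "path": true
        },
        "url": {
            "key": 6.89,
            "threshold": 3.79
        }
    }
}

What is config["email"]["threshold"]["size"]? 0.29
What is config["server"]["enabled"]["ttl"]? "development"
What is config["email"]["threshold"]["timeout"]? False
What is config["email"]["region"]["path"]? "debug"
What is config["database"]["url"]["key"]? 6.89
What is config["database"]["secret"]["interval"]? True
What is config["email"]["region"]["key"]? "eu-west-1"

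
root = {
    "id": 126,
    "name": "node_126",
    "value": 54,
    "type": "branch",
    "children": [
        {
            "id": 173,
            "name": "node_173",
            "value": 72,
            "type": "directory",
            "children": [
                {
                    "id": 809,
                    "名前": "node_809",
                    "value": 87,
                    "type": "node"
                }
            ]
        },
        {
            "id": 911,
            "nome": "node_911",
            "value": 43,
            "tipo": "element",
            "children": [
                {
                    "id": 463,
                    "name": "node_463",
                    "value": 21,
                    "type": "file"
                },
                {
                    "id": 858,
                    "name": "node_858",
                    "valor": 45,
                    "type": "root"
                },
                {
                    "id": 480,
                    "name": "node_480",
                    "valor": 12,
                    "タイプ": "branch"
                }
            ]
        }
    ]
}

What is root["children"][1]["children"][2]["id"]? 480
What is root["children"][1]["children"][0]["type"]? "file"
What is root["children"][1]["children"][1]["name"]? "node_858"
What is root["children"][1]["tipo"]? "element"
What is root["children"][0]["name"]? "node_173"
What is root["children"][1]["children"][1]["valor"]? 45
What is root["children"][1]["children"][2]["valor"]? 12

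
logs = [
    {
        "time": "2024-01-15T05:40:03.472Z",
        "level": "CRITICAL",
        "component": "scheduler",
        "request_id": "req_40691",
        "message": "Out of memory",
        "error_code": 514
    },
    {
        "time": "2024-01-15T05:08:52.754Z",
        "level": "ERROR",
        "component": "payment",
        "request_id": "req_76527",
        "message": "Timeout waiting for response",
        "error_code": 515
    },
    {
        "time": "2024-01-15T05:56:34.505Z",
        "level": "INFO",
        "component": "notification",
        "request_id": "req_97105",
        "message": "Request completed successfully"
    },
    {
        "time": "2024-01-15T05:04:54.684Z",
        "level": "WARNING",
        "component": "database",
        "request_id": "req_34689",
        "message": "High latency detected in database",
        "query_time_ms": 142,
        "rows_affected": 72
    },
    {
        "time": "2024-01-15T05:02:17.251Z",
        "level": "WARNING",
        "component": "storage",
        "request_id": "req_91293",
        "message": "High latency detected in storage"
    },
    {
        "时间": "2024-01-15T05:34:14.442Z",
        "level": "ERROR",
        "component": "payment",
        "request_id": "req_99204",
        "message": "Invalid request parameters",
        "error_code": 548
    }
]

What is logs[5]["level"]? "ERROR"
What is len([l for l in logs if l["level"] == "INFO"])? 1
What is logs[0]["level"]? "CRITICAL"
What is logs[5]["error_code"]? 548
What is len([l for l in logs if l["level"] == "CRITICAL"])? 1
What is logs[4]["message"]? "High latency detected in storage"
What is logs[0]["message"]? "Out of memory"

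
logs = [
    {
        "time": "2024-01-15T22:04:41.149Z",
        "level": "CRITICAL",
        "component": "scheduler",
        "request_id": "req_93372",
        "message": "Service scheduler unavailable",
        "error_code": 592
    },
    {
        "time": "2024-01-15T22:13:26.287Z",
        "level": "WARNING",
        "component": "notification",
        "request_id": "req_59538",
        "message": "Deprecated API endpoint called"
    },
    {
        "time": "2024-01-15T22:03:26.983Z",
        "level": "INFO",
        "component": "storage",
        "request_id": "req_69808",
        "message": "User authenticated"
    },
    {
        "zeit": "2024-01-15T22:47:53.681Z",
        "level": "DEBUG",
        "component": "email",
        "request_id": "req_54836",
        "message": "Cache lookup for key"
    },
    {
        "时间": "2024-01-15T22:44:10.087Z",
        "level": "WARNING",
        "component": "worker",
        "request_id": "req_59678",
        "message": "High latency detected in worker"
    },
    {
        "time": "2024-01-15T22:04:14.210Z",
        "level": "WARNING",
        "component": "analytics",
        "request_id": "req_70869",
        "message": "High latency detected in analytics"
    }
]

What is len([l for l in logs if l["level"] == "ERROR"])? 0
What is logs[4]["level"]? "WARNING"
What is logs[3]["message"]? "Cache lookup for key"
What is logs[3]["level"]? "DEBUG"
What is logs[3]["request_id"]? "req_54836"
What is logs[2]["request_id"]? "req_69808"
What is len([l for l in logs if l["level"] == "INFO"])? 1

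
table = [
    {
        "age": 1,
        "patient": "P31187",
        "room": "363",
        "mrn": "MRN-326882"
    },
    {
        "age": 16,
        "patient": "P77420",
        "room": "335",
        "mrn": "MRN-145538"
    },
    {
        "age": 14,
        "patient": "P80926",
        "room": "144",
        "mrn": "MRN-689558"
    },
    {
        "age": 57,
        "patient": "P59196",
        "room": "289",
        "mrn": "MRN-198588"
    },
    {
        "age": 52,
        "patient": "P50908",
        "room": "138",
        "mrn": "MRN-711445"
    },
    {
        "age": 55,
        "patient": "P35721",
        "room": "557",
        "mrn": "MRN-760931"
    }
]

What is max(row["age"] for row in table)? 57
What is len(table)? 6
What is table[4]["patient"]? "P50908"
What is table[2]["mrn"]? "MRN-689558"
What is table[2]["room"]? "144"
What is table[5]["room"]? "557"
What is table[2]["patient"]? "P80926"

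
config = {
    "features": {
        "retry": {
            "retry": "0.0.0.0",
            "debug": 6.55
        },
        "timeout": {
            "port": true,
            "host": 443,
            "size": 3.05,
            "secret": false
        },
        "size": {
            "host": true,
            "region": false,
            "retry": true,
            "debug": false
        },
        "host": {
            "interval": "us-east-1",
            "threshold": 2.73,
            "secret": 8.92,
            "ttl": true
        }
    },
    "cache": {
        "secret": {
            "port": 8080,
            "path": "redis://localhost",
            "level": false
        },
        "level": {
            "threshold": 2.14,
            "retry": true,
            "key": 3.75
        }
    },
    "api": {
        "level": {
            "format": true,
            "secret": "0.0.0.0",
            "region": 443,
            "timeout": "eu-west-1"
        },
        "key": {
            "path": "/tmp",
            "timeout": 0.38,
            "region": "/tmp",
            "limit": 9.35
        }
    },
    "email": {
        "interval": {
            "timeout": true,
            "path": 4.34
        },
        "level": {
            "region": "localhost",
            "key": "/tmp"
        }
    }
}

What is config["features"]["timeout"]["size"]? 3.05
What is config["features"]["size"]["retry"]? True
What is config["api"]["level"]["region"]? 443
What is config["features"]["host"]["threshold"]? 2.73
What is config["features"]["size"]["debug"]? False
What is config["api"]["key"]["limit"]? 9.35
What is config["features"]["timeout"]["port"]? True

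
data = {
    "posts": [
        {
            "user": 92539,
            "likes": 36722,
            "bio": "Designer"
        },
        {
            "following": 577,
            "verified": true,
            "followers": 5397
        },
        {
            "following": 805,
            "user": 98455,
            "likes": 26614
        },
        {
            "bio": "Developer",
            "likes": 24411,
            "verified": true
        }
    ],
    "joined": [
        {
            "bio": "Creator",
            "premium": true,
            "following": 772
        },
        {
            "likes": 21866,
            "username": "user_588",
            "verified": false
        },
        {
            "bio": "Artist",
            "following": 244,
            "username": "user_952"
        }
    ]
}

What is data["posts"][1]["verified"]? True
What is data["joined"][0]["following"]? 772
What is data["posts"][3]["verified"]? True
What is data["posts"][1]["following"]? 577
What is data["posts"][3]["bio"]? "Developer"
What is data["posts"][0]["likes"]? 36722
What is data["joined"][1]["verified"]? False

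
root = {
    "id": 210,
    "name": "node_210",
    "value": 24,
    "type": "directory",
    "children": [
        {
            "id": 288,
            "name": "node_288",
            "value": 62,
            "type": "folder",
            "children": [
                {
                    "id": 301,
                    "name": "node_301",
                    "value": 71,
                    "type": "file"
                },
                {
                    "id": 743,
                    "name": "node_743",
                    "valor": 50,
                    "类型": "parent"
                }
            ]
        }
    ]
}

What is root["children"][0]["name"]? "node_288"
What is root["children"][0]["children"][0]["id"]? 301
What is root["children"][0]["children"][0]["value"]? 71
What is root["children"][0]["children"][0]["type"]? "file"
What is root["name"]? "node_210"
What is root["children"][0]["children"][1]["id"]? 743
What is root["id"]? 210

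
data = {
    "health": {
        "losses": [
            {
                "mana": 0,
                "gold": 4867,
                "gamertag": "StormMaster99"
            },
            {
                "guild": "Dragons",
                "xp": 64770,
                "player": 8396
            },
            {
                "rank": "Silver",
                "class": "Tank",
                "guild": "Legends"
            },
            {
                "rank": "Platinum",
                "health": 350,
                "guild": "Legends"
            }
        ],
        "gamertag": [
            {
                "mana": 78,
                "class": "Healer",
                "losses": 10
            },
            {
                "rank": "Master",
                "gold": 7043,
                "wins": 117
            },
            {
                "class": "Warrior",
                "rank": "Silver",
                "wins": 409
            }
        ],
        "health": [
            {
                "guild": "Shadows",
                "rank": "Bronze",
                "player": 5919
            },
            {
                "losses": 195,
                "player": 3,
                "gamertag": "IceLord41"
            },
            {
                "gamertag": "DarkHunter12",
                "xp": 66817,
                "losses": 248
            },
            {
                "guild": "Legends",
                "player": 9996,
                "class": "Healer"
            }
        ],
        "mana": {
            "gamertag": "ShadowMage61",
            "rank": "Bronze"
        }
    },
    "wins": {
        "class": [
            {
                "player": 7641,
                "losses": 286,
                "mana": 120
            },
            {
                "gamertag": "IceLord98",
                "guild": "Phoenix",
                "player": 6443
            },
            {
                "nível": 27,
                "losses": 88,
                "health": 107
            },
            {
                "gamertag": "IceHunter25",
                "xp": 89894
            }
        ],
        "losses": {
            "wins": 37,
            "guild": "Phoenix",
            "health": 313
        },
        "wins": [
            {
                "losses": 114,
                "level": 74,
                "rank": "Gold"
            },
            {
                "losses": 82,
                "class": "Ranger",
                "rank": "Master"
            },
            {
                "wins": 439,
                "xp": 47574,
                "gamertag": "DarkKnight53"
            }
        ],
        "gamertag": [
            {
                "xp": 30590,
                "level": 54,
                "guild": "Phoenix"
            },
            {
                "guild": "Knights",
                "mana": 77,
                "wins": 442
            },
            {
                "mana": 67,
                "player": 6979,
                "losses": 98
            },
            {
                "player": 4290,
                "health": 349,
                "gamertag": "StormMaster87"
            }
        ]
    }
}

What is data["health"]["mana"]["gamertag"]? "ShadowMage61"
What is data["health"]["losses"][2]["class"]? "Tank"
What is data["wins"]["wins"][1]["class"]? "Ranger"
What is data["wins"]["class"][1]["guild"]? "Phoenix"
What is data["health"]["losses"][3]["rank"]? "Platinum"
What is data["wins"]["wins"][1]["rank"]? "Master"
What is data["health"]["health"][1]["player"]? 3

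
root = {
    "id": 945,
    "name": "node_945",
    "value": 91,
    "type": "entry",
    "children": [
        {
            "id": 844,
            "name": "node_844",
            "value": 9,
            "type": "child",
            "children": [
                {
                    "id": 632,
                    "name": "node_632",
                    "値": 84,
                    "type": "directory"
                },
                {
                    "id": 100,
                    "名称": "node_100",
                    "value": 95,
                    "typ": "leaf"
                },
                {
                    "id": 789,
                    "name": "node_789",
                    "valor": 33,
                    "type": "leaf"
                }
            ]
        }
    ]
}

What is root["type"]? "entry"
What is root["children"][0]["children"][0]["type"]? "directory"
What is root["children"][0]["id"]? 844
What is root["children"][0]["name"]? "node_844"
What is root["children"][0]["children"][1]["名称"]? "node_100"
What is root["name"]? "node_945"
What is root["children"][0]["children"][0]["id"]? 632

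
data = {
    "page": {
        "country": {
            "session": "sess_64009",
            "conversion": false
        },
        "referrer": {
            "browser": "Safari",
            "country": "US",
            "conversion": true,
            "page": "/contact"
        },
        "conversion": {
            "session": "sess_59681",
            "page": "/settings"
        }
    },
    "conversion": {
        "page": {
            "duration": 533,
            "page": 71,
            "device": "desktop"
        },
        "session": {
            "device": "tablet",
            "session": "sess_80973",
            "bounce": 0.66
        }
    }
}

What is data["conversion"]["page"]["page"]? 71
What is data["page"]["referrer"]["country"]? "US"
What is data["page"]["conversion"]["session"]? "sess_59681"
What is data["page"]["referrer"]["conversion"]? True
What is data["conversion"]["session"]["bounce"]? 0.66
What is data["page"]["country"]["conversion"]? False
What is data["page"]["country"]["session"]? "sess_64009"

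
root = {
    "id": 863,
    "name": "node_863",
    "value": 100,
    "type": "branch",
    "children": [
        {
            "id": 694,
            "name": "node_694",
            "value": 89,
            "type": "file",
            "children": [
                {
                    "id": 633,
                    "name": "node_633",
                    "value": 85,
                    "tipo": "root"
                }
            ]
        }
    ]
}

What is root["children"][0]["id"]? 694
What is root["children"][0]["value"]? 89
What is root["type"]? "branch"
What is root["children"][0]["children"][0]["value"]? 85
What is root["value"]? 100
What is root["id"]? 863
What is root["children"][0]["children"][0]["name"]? "node_633"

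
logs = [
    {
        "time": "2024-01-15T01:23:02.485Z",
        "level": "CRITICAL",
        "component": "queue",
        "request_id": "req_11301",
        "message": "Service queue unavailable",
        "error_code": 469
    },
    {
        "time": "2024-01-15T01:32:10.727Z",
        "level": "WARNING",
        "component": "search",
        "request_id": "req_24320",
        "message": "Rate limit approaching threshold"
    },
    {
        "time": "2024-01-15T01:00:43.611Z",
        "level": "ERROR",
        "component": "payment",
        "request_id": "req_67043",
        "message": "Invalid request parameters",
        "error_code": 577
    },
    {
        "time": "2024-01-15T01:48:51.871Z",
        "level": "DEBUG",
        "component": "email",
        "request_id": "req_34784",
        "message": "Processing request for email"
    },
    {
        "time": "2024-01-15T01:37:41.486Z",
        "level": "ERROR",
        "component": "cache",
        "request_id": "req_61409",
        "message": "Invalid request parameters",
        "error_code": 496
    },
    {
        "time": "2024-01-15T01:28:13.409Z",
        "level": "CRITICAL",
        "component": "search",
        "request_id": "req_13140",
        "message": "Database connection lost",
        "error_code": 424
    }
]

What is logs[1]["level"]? "WARNING"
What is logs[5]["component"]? "search"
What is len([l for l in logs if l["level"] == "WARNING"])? 1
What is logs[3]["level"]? "DEBUG"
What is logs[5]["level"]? "CRITICAL"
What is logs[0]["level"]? "CRITICAL"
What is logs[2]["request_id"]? "req_67043"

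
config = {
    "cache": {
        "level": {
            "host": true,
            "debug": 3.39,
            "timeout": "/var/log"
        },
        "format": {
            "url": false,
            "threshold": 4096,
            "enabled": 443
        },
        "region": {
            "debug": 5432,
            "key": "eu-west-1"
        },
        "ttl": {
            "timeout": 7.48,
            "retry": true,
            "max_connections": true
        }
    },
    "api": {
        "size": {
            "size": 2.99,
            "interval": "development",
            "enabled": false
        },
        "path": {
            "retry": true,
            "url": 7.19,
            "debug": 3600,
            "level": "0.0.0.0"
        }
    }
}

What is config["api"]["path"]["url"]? 7.19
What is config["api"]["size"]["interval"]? "development"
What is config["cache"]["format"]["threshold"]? 4096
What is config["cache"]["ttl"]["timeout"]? 7.48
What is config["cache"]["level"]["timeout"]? "/var/log"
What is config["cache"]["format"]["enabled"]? 443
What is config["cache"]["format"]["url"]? False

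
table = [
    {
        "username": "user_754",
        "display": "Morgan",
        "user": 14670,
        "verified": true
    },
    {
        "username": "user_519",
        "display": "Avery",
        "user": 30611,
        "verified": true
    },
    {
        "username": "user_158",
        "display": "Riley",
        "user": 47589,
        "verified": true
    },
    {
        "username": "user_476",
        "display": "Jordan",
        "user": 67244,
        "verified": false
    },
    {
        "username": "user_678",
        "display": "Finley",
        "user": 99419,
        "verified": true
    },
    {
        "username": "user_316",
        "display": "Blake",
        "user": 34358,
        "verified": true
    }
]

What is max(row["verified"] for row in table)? True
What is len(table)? 6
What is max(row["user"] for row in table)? 99419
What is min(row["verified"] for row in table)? False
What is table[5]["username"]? "user_316"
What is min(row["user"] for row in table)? 14670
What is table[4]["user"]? 99419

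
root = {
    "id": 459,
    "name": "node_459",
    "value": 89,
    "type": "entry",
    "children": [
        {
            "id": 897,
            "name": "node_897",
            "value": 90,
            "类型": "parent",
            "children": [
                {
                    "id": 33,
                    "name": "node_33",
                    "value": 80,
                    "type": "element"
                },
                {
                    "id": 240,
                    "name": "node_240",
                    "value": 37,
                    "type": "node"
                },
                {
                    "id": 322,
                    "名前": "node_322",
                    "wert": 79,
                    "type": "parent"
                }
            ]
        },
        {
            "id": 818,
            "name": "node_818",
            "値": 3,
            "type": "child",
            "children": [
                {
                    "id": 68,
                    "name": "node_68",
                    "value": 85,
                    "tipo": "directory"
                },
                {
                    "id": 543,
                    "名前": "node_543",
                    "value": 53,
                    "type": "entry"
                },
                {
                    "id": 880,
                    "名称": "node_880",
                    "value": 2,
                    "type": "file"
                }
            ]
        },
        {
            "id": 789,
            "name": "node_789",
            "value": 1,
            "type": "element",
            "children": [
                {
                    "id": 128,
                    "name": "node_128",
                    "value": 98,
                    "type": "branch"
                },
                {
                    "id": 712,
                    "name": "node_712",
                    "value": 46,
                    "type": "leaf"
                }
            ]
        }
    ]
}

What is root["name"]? "node_459"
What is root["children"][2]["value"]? 1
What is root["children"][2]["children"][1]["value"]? 46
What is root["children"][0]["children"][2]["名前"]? "node_322"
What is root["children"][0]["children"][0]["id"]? 33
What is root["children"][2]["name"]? "node_789"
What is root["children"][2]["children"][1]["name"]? "node_712"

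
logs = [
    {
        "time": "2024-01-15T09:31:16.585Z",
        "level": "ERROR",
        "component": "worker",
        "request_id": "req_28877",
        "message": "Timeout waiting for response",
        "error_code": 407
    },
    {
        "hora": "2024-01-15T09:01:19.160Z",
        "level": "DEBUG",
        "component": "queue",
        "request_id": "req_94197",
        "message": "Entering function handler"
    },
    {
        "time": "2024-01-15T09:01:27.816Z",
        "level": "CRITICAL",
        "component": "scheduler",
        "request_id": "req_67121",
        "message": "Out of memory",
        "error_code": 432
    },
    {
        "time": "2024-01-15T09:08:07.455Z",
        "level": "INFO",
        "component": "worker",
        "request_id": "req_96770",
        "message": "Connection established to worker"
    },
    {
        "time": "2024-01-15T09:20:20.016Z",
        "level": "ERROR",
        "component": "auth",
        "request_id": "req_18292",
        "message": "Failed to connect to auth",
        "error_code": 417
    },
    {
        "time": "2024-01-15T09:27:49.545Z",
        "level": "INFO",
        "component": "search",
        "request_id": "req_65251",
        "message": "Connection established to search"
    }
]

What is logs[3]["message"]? "Connection established to worker"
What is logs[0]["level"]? "ERROR"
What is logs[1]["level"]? "DEBUG"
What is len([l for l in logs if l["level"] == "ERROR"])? 2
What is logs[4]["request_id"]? "req_18292"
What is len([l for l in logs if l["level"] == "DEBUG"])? 1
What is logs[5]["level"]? "INFO"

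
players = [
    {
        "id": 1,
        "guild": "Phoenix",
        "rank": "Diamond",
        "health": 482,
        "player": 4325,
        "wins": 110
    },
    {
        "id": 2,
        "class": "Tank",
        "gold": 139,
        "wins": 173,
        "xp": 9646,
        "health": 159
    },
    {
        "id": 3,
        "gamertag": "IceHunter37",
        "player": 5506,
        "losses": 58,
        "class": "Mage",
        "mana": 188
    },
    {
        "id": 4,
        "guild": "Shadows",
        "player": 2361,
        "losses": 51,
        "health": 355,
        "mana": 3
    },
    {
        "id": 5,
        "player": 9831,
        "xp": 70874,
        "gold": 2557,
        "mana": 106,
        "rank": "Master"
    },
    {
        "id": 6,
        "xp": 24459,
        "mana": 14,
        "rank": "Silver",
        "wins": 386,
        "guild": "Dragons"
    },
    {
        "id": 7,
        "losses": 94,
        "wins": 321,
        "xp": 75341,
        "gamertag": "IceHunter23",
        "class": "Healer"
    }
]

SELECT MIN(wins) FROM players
110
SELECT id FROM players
[1, 2, 3, 4, 5, 6, 7]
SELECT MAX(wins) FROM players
386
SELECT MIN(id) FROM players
1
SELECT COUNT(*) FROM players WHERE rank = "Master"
1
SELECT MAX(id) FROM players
7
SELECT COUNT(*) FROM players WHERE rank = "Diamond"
1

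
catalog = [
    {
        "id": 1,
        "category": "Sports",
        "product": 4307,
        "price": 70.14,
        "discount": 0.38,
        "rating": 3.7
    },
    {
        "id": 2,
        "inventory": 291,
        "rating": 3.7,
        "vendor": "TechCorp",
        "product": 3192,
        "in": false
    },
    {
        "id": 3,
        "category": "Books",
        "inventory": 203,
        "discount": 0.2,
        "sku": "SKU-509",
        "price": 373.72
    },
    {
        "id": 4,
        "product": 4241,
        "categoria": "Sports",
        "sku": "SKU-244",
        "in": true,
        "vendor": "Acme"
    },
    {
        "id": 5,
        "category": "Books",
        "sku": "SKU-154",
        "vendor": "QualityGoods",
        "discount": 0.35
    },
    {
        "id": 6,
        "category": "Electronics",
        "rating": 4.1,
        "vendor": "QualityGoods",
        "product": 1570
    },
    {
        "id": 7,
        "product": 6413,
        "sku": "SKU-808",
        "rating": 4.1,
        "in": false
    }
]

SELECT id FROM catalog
[1, 2, 3, 4, 5, 6, 7]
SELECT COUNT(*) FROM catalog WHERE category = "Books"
2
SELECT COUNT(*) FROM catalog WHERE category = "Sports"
1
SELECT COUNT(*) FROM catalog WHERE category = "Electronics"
1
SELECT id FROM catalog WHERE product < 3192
[6]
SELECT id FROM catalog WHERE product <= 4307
[1, 2, 4, 6]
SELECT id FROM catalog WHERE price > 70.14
[3]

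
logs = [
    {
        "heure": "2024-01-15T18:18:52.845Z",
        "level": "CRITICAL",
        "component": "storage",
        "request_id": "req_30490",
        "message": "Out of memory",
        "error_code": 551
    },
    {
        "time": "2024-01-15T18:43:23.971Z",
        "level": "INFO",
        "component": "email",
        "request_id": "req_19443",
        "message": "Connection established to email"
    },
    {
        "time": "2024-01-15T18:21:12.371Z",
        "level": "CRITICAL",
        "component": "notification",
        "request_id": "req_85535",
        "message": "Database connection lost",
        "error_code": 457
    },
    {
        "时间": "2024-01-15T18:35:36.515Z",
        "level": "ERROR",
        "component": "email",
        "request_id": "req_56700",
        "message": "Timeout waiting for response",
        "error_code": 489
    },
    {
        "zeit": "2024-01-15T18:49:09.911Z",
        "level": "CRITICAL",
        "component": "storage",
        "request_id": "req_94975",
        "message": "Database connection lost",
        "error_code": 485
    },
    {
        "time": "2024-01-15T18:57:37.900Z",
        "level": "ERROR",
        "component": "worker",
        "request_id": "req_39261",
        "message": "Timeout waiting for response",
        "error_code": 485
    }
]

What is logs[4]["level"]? "CRITICAL"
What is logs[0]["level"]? "CRITICAL"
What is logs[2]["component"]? "notification"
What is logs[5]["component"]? "worker"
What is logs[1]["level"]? "INFO"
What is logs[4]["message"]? "Database connection lost"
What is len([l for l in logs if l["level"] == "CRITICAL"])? 3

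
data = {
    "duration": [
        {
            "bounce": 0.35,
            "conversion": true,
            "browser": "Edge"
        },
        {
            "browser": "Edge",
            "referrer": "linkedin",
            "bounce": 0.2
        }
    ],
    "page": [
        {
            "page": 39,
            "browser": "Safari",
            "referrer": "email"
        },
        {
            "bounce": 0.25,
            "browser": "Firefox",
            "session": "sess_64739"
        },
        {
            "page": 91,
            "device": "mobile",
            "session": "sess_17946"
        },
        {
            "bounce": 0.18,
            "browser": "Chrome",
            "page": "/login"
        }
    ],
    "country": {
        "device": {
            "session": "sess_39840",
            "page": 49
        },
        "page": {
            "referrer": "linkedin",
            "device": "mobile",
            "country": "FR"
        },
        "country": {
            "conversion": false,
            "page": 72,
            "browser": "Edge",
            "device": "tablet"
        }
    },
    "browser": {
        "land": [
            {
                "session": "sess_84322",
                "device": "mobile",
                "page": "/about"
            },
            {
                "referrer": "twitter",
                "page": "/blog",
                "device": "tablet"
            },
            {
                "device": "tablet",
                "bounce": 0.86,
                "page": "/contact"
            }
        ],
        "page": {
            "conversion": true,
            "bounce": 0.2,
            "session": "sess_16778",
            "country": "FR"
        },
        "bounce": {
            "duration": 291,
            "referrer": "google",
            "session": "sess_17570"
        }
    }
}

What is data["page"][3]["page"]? "/login"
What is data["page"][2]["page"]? 91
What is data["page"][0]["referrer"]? "email"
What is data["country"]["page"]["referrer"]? "linkedin"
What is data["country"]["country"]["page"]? 72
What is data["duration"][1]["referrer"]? "linkedin"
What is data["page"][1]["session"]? "sess_64739"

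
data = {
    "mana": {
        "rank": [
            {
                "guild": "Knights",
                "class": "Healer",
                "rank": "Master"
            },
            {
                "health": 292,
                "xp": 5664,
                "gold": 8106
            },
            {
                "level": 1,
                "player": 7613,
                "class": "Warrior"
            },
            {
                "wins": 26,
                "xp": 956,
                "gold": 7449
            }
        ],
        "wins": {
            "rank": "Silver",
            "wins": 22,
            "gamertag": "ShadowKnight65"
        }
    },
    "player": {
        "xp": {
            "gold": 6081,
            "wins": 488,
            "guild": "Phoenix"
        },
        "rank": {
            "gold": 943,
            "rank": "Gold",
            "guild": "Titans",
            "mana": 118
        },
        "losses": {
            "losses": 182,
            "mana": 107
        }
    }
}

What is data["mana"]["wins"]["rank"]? "Silver"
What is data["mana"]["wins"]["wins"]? 22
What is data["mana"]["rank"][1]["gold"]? 8106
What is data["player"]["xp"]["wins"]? 488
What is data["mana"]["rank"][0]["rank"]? "Master"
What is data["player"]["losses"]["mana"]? 107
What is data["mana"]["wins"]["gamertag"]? "ShadowKnight65"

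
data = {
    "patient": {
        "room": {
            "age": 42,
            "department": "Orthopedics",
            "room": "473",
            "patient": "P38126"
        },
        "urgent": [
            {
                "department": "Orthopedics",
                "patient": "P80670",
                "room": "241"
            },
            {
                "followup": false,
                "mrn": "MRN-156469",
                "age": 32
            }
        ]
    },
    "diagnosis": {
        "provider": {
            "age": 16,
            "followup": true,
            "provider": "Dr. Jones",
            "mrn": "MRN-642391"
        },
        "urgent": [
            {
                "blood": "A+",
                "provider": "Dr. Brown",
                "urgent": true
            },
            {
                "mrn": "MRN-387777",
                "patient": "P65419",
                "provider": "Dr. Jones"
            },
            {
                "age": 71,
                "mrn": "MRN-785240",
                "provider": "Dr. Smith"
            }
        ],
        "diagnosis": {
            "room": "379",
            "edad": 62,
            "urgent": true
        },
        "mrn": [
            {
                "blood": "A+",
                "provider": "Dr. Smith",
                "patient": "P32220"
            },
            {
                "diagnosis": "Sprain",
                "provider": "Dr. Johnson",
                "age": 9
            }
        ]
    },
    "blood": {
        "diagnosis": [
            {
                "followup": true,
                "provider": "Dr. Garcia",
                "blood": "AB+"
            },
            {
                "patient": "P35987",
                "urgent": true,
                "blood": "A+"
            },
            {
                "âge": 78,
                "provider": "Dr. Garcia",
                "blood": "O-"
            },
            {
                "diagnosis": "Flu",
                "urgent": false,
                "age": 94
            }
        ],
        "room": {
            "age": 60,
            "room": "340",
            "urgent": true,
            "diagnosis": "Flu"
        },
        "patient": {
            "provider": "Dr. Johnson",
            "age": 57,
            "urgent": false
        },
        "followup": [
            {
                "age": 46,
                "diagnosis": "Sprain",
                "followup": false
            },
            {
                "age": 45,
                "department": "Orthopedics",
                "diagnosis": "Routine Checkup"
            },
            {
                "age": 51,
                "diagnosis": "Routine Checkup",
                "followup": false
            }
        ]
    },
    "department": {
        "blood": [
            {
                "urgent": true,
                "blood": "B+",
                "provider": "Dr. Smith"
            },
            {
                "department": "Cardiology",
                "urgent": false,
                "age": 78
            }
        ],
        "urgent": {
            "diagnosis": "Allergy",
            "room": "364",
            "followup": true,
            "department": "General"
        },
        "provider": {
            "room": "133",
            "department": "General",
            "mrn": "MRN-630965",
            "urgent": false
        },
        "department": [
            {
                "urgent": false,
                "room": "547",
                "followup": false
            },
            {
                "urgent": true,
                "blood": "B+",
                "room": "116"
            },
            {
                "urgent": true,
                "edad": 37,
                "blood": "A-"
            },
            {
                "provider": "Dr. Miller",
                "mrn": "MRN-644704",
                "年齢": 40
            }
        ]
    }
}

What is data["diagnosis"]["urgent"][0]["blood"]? "A+"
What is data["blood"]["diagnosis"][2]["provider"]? "Dr. Garcia"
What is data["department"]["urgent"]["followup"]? True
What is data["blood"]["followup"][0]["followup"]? False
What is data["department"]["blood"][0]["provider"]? "Dr. Smith"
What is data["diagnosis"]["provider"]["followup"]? True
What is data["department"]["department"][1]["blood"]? "B+"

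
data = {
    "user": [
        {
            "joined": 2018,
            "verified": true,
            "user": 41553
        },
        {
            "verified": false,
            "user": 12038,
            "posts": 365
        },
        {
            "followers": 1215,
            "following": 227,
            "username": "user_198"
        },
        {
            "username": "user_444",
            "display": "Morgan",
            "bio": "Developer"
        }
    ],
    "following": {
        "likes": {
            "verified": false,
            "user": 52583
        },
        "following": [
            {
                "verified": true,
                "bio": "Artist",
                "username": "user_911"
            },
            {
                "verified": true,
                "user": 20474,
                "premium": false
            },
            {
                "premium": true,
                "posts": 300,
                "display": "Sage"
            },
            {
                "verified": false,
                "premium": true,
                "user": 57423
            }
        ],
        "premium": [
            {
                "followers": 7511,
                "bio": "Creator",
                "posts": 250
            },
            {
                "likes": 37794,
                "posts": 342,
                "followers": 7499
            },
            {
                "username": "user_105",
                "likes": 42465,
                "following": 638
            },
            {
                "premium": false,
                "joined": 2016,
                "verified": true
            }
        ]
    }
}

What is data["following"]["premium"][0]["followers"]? 7511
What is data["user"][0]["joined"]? 2018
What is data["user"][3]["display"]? "Morgan"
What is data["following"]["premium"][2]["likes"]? 42465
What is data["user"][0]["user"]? 41553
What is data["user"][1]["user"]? 12038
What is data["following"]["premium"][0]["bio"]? "Creator"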